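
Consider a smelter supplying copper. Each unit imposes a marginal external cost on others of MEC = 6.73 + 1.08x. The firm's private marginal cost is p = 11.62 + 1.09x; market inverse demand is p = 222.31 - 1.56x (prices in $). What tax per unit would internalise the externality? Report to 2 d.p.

Social marginal cost = private MC + MEC = 18.35 + 2.17x.
Set SMC = demand: 18.35 + 2.17x = 222.31 - 1.56x → x* = 54.6810.
The Pigouvian tax equals MEC at x*: 6.73 + 1.08×54.6810 = 65.7855.

tax = $65.79 per unit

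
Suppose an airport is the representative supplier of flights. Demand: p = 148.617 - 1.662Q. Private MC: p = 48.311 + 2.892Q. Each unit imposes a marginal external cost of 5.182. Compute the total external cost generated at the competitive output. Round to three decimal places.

Market equilibrium (private): 48.311 + 2.892Q = 148.617 - 1.662Q → Q_m = 22.0259.
Total external cost = MEC × Q_m = 5.182 × 22.0259 = 114.1382.

114.138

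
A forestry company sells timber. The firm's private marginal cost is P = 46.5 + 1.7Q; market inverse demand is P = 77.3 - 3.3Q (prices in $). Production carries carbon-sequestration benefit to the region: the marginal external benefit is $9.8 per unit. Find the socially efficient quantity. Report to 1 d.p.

Social marginal cost = private MC − MEB = 36.7 + 1.7Q.
Set SMC = demand: 36.7 + 1.7Q = 77.3 - 3.3Q → Q* = 8.1200.

Q* = 8.1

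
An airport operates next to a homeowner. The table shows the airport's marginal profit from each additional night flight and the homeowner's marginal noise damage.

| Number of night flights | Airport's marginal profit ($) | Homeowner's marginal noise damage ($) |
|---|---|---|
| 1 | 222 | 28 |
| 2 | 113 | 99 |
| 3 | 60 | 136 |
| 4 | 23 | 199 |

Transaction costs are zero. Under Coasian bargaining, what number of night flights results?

2

Bargaining reaches the level where marginal profit last exceeds marginal noise damage.
That holds through level 2 (113 ≥ 99) but not at 3 (60 < 136).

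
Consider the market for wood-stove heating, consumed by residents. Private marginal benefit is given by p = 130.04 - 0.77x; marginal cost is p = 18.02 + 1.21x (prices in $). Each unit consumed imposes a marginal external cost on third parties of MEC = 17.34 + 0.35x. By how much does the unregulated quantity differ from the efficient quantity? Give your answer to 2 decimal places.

15.94 units

Market equilibrium (private): 18.02 + 1.21x = 130.04 - 0.77x → x_m = 56.5758.
Social marginal benefit = demand − MEC = 112.70 - 1.12x.
Set SMB = MC: 112.70 - 1.12x = 18.02 + 1.21x → x* = 40.6352.
Gap = |56.5758 − 40.6352| = 15.9406.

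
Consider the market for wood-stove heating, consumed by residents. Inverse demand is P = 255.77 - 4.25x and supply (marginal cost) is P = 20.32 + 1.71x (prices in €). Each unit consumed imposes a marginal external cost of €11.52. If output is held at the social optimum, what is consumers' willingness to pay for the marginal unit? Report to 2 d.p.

Social marginal benefit = demand − MEC = 244.25 - 4.25x.
Set SMB = MC: 244.25 - 4.25x = 20.32 + 1.71x → x* = 37.5721.
Consumer price on the demand curve at x*: 255.77 − 4.25×37.5721 = 96.0886.

P = €96.09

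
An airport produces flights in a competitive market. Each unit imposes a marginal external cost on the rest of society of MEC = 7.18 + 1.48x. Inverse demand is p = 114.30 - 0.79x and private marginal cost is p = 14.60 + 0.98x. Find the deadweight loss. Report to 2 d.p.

Market equilibrium (private): 14.60 + 0.98x = 114.30 - 0.79x → x_m = 56.3277.
Social marginal cost = private MC + MEC = 21.78 + 2.46x.
Set SMC = demand: 21.78 + 2.46x = 114.30 - 0.79x → x* = 28.4677.
Between x* and x_m the wedge SMC − demand runs linearly from 0 to MEC(x_m), so the loss is a triangle.
DWL = ½ × 27.8600 × 90.5450 = 1261.2919.

DWL = 1261.29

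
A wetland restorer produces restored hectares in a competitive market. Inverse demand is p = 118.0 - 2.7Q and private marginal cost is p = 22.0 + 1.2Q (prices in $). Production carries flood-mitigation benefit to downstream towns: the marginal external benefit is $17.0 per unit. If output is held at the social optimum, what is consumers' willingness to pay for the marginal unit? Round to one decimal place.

Social marginal cost = private MC − MEB = 5.0 + 1.2Q.
Set SMC = demand: 5.0 + 1.2Q = 118.0 - 2.7Q → Q* = 28.9744.
Consumer price on the demand curve at Q*: 118.0 − 2.7×28.9744 = 39.7691.

P = $39.8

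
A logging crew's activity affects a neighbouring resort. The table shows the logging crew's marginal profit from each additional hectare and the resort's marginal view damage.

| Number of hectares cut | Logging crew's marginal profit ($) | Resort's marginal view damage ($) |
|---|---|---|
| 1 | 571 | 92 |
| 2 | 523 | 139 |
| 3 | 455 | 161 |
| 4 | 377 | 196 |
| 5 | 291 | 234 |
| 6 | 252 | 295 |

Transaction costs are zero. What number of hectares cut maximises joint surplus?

Bargaining reaches the level where marginal profit last exceeds marginal view damage.
That holds through level 5 (291 ≥ 234) but not at 6 (252 < 295).

5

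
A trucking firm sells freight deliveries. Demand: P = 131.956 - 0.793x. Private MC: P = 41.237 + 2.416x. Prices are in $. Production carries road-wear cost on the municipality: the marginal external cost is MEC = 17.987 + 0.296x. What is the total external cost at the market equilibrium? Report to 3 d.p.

$626.778

Market equilibrium (private): 41.237 + 2.416x = 131.956 - 0.793x → x_m = 28.2702.
Total external cost = ∫₀^{x_m} (17.987 + 0.296x) dx = 17.987×28.2702 + ½×0.296×28.2702² = 626.7783.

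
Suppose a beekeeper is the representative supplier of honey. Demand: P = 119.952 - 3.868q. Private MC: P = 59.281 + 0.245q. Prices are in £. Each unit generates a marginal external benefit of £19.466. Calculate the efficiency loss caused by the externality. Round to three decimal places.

Market equilibrium (private): 59.281 + 0.245q = 119.952 - 3.868q → q_m = 14.7510.
Social marginal cost = private MC − MEB = 39.815 + 0.245q.
Set SMC = demand: 39.815 + 0.245q = 119.952 - 3.868q → q* = 19.4838.
Between q* and q_m the wedge demand − SMC runs linearly from 0 to MEB(q_m), so the loss is a triangle.
DWL = ½ × 4.7328 × 19.4660 = 46.0643.

DWL = £46.064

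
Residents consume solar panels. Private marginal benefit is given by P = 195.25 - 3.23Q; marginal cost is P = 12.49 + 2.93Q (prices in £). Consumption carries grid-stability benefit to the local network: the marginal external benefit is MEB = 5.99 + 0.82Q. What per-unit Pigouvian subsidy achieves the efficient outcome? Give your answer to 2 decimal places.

subsidy = £34.97 per unit

Social marginal benefit = demand + MEB = 201.24 - 2.41Q.
Set SMB = MC: 201.24 - 2.41Q = 12.49 + 2.93Q → Q* = 35.3464.
The Pigouvian subsidy equals MEB at Q*: 5.99 + 0.82×35.3464 = 34.9740.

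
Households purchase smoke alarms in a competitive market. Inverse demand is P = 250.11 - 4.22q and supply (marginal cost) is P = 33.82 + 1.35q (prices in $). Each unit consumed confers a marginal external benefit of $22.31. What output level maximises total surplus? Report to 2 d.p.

q* = 42.84

Social marginal benefit = demand + MEB = 272.42 - 4.22q.
Set SMB = MC: 272.42 - 4.22q = 33.82 + 1.35q → q* = 42.8366.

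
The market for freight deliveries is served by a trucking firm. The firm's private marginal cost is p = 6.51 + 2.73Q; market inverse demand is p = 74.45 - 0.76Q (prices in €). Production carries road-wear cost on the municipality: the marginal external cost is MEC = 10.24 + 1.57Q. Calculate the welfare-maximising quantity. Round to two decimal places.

Q* = 11.40

Social marginal cost = private MC + MEC = 16.75 + 4.30Q.
Set SMC = demand: 16.75 + 4.30Q = 74.45 - 0.76Q → Q* = 11.4032.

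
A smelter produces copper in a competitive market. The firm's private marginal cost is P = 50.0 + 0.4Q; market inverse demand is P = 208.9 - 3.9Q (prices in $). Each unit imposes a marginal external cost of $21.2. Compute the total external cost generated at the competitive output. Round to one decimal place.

Market equilibrium (private): 50.0 + 0.4Q = 208.9 - 3.9Q → Q_m = 36.9535.
Total external cost = MEC × Q_m = 21.2 × 36.9535 = 783.4142.

$783.4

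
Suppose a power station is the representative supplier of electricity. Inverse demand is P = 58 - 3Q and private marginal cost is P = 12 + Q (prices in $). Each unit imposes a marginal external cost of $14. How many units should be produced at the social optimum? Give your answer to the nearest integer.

Social marginal cost = private MC + MEC = 26 + Q.
Set SMC = demand: 26 + Q = 58 - 3Q → Q* = 8.0000.

Q* = 8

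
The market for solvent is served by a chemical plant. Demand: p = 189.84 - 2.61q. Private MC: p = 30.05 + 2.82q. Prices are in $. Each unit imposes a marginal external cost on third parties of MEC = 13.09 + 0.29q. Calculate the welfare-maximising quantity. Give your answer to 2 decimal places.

Social marginal cost = private MC + MEC = 43.14 + 3.11q.
Set SMC = demand: 43.14 + 3.11q = 189.84 - 2.61q → q* = 25.6469.

q* = 25.65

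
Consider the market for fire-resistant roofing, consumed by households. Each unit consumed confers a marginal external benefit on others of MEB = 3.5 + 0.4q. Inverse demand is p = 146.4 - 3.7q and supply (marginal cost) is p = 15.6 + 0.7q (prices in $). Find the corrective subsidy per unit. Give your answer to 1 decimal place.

subsidy = $16.9 per unit

Social marginal benefit = demand + MEB = 149.9 - 3.3q.
Set SMB = MC: 149.9 - 3.3q = 15.6 + 0.7q → q* = 33.5750.
The Pigouvian subsidy equals MEB at q*: 3.5 + 0.4×33.5750 = 16.9300.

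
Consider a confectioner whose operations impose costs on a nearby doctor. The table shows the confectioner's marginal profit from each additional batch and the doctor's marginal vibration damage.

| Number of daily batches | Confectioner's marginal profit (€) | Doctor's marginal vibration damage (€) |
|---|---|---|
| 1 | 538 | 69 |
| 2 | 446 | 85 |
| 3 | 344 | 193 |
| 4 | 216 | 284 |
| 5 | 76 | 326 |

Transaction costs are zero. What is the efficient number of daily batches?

3

Bargaining reaches the level where marginal profit last exceeds marginal vibration damage.
That holds through level 3 (344 ≥ 193) but not at 4 (216 < 284).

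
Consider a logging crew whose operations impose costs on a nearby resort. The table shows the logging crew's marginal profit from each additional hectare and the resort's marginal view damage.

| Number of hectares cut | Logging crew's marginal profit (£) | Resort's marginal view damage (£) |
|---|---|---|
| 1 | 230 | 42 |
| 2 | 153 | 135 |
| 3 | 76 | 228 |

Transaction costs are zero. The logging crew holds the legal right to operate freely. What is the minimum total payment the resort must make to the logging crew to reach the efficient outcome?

Left alone the logging crew would choose level 3 (marginal profit stays positive).
Efficient level: k* = 2 (marginal profit ≥ marginal view damage through 2).
The resort must at least cover the logging crew's forgone profit from cutting 3→2: 76 = 76.

£76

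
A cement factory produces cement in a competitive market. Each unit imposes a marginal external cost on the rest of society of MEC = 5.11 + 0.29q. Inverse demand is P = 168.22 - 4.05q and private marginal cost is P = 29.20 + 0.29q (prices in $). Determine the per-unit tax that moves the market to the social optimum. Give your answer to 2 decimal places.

tax = $13.50 per unit

Social marginal cost = private MC + MEC = 34.31 + 0.58q.
Set SMC = demand: 34.31 + 0.58q = 168.22 - 4.05q → q* = 28.9222.
The Pigouvian tax equals MEC at q*: 5.11 + 0.29×28.9222 = 13.4974.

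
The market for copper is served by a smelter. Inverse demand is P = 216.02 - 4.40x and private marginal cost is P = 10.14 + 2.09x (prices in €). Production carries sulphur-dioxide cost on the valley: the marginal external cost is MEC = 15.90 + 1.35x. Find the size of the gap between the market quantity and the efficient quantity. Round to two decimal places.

7.49 units

Market equilibrium (private): 10.14 + 2.09x = 216.02 - 4.40x → x_m = 31.7227.
Social marginal cost = private MC + MEC = 26.04 + 3.44x.
Set SMC = demand: 26.04 + 3.44x = 216.02 - 4.40x → x* = 24.2321.
Gap = |31.7227 − 24.2321| = 7.4906.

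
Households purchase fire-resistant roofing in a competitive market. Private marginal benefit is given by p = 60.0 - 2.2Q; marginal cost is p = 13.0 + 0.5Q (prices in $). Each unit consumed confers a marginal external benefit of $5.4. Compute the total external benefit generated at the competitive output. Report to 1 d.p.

$94.0

Market equilibrium (private): 13.0 + 0.5Q = 60.0 - 2.2Q → Q_m = 17.4074.
Total external benefit = MEB × Q_m = 5.4 × 17.4074 = 94.0000.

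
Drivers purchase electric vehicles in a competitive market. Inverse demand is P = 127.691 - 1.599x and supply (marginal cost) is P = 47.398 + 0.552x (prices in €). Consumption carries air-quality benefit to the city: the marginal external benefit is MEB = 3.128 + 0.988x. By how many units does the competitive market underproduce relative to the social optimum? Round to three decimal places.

Market equilibrium (private): 47.398 + 0.552x = 127.691 - 1.599x → x_m = 37.3282.
Social marginal benefit = demand + MEB = 130.819 - 0.611x.
Set SMB = MC: 130.819 - 0.611x = 47.398 + 0.552x → x* = 71.7291.
Gap = |37.3282 − 71.7291| = 34.4009.

34.401 units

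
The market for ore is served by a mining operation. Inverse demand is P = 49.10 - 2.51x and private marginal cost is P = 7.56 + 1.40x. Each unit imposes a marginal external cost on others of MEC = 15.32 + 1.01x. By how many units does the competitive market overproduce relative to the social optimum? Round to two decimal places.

Market equilibrium (private): 7.56 + 1.40x = 49.10 - 2.51x → x_m = 10.6240.
Social marginal cost = private MC + MEC = 22.88 + 2.41x.
Set SMC = demand: 22.88 + 2.41x = 49.10 - 2.51x → x* = 5.3293.
Gap = |10.6240 − 5.3293| = 5.2947.

5.29 units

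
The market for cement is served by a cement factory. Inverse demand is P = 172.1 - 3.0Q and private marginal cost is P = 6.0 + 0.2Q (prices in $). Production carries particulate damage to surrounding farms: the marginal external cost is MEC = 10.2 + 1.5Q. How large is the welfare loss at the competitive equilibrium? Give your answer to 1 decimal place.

DWL = $824.9

Market equilibrium (private): 6.0 + 0.2Q = 172.1 - 3.0Q → Q_m = 51.9063.
Social marginal cost = private MC + MEC = 16.2 + 1.7Q.
Set SMC = demand: 16.2 + 1.7Q = 172.1 - 3.0Q → Q* = 33.1702.
The loss is the area between SMC and demand from Q* to Q_m; with linear curves that's a triangle of height MEC(Q_m).
DWL = ½ × 18.7361 × 88.0594 = 824.9449.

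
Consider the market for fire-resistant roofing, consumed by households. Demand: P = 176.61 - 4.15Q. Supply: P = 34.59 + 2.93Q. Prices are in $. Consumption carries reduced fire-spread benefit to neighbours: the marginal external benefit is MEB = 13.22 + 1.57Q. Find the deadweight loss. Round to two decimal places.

DWL = $181.42

Market equilibrium (private): 34.59 + 2.93Q = 176.61 - 4.15Q → Q_m = 20.0593.
Social marginal benefit = demand + MEB = 189.83 - 2.58Q.
Set SMB = MC: 189.83 - 2.58Q = 34.59 + 2.93Q → Q* = 28.1742.
Height of the DWL triangle at Q_m is SMB(Q_m) − MC(Q_m) = MEB(Q_m) = 44.7131.
DWL = ½ × 8.1149 × 44.7131 = 181.4212.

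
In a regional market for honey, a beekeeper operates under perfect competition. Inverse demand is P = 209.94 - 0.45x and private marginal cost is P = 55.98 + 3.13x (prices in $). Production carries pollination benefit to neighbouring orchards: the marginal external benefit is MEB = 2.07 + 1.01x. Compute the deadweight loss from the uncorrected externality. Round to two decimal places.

DWL = $402.87

Market equilibrium (private): 55.98 + 3.13x = 209.94 - 0.45x → x_m = 43.0056.
Social marginal cost = private MC − MEB = 53.91 + 2.12x.
Set SMC = demand: 53.91 + 2.12x = 209.94 - 0.45x → x* = 60.7121.
The welfare-loss triangle has base |x_m − x*| and height MEB(x_m) (the vertical gap between SMC and demand is zero at x* and MEB at x_m).
DWL = ½ × 17.7065 × 45.5056 = 402.8725.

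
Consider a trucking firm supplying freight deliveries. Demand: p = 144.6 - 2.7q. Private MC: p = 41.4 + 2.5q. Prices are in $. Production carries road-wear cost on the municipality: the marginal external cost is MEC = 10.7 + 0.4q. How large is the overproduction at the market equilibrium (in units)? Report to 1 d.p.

3.3 units

Market equilibrium (private): 41.4 + 2.5q = 144.6 - 2.7q → q_m = 19.8462.
Social marginal cost = private MC + MEC = 52.1 + 2.9q.
Set SMC = demand: 52.1 + 2.9q = 144.6 - 2.7q → q* = 16.5179.
Gap = |19.8462 − 16.5179| = 3.3283.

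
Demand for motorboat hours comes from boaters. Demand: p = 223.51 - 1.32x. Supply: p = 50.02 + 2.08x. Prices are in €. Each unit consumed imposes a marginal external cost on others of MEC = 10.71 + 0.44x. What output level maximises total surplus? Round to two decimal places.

x* = 42.39

Social marginal benefit = demand − MEC = 212.80 - 1.76x.
Set SMB = MC: 212.80 - 1.76x = 50.02 + 2.08x → x* = 42.3906.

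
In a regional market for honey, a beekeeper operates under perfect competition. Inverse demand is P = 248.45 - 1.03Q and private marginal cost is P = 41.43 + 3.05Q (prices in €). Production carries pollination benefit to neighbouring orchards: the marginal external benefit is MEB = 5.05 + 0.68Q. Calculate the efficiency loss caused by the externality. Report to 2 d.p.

DWL = €230.07

Market equilibrium (private): 41.43 + 3.05Q = 248.45 - 1.03Q → Q_m = 50.7402.
Social marginal cost = private MC − MEB = 36.38 + 2.37Q.
Set SMC = demand: 36.38 + 2.37Q = 248.45 - 1.03Q → Q* = 62.3735.
The welfare-loss triangle has base |Q_m − Q*| and height MEB(Q_m) (the vertical gap between SMC and demand is zero at Q* and MEB at Q_m).
DWL = ½ × 11.6333 × 39.5533 = 230.0677.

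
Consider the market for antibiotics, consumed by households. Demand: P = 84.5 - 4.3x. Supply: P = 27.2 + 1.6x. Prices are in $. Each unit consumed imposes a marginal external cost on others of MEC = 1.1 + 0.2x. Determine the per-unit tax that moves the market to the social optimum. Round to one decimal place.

Social marginal benefit = demand − MEC = 83.4 - 4.5x.
Set SMB = MC: 83.4 - 4.5x = 27.2 + 1.6x → x* = 9.2131.
The Pigouvian tax equals MEC at x*: 1.1 + 0.2×9.2131 = 2.9426.

tax = $2.9 per unit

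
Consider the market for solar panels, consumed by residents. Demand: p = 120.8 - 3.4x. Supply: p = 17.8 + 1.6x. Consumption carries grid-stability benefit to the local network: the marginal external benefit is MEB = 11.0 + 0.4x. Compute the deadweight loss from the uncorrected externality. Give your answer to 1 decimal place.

DWL = 40.2

Market equilibrium (private): 17.8 + 1.6x = 120.8 - 3.4x → x_m = 20.6000.
Social marginal benefit = demand + MEB = 131.8 - 3.0x.
Set SMB = MC: 131.8 - 3.0x = 17.8 + 1.6x → x* = 24.7826.
The loss is the area between SMB and MC from x* to x_m; with linear curves that's a triangle of height MEB(x_m).
DWL = ½ × 4.1826 × 19.2400 = 40.2366.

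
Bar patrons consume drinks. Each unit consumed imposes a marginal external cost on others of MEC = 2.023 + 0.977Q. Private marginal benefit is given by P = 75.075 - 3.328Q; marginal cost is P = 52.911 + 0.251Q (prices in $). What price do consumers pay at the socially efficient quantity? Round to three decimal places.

P = $60.363

Social marginal benefit = demand − MEC = 73.052 - 4.305Q.
Set SMB = MC: 73.052 - 4.305Q = 52.911 + 0.251Q → Q* = 4.4208.
Consumer price on the demand curve at Q*: 75.075 − 3.328×4.4208 = 60.3626.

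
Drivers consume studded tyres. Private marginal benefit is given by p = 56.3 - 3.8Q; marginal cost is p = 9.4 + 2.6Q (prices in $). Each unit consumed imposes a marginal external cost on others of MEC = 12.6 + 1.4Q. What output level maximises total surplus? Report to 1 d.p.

Q* = 4.4

Social marginal benefit = demand − MEC = 43.7 - 5.2Q.
Set SMB = MC: 43.7 - 5.2Q = 9.4 + 2.6Q → Q* = 4.3974.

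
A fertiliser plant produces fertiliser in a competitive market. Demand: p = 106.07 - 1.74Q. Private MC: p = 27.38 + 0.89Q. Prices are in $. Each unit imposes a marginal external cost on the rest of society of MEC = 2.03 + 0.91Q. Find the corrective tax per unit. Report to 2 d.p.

tax = $21.74 per unit

Social marginal cost = private MC + MEC = 29.41 + 1.80Q.
Set SMC = demand: 29.41 + 1.80Q = 106.07 - 1.74Q → Q* = 21.6554.
The Pigouvian tax equals MEC at Q*: 2.03 + 0.91×21.6554 = 21.7364.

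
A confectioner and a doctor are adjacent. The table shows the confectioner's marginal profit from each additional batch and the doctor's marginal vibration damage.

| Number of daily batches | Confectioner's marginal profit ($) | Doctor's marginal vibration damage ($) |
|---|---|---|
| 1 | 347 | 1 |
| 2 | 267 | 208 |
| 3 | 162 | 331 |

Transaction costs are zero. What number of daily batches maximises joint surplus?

2

Bargaining reaches the level where marginal profit last exceeds marginal vibration damage.
That holds through level 2 (267 ≥ 208) but not at 3 (162 < 331).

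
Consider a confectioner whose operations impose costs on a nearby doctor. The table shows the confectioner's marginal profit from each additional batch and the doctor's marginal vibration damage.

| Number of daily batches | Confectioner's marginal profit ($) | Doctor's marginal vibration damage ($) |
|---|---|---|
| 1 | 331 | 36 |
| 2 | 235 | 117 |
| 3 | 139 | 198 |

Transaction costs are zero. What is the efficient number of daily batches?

Bargaining reaches the level where marginal profit last exceeds marginal vibration damage.
That holds through level 2 (235 ≥ 117) but not at 3 (139 < 198).

2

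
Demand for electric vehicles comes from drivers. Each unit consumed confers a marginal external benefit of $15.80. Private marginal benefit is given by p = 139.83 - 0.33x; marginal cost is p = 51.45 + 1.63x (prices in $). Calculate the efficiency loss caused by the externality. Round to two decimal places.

DWL = $63.68

Market equilibrium (private): 51.45 + 1.63x = 139.83 - 0.33x → x_m = 45.0918.
Social marginal benefit = demand + MEB = 155.63 - 0.33x.
Set SMB = MC: 155.63 - 0.33x = 51.45 + 1.63x → x* = 53.1531.
Between x* and x_m the wedge SMB − MC runs linearly from 0 to MEB(x_m), so the loss is a triangle.
DWL = ½ × 8.0613 × 15.8000 = 63.6843.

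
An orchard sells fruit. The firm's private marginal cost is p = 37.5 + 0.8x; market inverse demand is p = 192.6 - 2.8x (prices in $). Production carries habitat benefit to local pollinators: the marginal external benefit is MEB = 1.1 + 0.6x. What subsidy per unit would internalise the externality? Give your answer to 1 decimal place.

Social marginal cost = private MC − MEB = 36.4 + 0.2x.
Set SMC = demand: 36.4 + 0.2x = 192.6 - 2.8x → x* = 52.0667.
The Pigouvian subsidy equals MEB at x*: 1.1 + 0.6×52.0667 = 32.3400.

subsidy = $32.3 per unit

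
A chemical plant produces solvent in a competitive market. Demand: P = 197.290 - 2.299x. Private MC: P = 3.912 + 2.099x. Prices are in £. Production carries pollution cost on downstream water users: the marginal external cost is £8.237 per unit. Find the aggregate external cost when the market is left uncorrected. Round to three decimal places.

Market equilibrium (private): 3.912 + 2.099x = 197.290 - 2.299x → x_m = 43.9695.
Total external cost = MEC × x_m = 8.237 × 43.9695 = 362.1768.

£362.177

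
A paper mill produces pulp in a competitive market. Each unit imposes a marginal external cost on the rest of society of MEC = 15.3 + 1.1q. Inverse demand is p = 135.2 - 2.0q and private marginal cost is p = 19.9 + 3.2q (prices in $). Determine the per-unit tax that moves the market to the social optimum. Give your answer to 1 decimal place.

Social marginal cost = private MC + MEC = 35.2 + 4.3q.
Set SMC = demand: 35.2 + 4.3q = 135.2 - 2.0q → q* = 15.8730.
The Pigouvian tax equals MEC at q*: 15.3 + 1.1×15.8730 = 32.7603.

tax = $32.8 per unit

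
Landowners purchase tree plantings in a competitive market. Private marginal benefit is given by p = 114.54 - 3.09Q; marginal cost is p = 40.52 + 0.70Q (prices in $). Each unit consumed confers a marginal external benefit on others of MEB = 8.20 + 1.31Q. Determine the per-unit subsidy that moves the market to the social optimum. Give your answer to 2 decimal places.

Social marginal benefit = demand + MEB = 122.74 - 1.78Q.
Set SMB = MC: 122.74 - 1.78Q = 40.52 + 0.70Q → Q* = 33.1532.
The Pigouvian subsidy equals MEB at Q*: 8.20 + 1.31×33.1532 = 51.6307.

subsidy = $51.63 per unit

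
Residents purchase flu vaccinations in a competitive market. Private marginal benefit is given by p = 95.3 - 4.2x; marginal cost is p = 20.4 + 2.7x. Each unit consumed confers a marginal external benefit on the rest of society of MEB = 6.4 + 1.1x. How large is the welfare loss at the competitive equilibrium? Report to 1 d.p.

Market equilibrium (private): 20.4 + 2.7x = 95.3 - 4.2x → x_m = 10.8551.
Social marginal benefit = demand + MEB = 101.7 - 3.1x.
Set SMB = MC: 101.7 - 3.1x = 20.4 + 2.7x → x* = 14.0172.
Height of the DWL triangle at x_m is SMB(x_m) − MC(x_m) = MEB(x_m) = 18.3406.
DWL = ½ × 3.1621 × 18.3406 = 28.9974.

DWL = 29.0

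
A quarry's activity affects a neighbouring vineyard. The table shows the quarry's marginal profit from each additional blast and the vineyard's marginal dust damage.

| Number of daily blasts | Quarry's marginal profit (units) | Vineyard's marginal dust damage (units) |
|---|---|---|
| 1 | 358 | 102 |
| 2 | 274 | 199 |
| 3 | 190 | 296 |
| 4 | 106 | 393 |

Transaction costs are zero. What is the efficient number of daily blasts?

Bargaining reaches the level where marginal profit last exceeds marginal dust damage.
That holds through level 2 (274 ≥ 199) but not at 3 (190 < 296).

2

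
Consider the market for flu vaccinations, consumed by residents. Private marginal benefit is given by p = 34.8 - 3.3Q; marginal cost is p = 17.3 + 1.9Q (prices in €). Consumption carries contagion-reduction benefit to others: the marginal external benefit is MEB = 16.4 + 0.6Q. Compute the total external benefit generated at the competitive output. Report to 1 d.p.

€58.6

Market equilibrium (private): 17.3 + 1.9Q = 34.8 - 3.3Q → Q_m = 3.3654.
Total external benefit = ∫₀^{Q_m} (16.4 + 0.6Q) dQ = 16.4×3.3654 + ½×0.6×3.3654² = 58.5903.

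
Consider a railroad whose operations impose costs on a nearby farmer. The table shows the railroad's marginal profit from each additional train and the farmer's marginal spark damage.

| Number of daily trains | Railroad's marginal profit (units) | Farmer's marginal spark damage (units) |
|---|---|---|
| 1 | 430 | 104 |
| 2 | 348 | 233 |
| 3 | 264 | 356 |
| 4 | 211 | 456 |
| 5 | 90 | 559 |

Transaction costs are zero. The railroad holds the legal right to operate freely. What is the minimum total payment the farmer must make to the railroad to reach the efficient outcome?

Left alone the railroad would choose level 5 (marginal profit stays positive).
Efficient level: k* = 2 (marginal profit ≥ marginal spark damage through 2).
The farmer must at least cover the railroad's forgone profit from cutting 5→2: 264 + 211 + 90 = 565.

565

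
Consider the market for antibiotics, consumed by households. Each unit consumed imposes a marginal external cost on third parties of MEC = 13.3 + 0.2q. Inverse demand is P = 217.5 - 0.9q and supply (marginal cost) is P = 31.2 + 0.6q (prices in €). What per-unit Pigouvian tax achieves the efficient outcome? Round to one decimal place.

tax = €33.7 per unit

Social marginal benefit = demand − MEC = 204.2 - 1.1q.
Set SMB = MC: 204.2 - 1.1q = 31.2 + 0.6q → q* = 101.7647.
The Pigouvian tax equals MEC at q*: 13.3 + 0.2×101.7647 = 33.6529.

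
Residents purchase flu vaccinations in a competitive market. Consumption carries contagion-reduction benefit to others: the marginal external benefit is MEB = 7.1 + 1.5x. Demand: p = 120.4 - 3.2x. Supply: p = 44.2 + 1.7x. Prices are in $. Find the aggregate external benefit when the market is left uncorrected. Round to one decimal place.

$291.8

Market equilibrium (private): 44.2 + 1.7x = 120.4 - 3.2x → x_m = 15.5510.
Total external benefit = ∫₀^{x_m} (7.1 + 1.5x) dx = 7.1×15.5510 + ½×1.5×15.5510² = 291.7873.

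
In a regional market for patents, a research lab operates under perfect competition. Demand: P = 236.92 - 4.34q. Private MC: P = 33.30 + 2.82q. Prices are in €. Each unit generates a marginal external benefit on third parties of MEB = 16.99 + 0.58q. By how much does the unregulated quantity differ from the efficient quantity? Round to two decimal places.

Market equilibrium (private): 33.30 + 2.82q = 236.92 - 4.34q → q_m = 28.4385.
Social marginal cost = private MC − MEB = 16.31 + 2.24q.
Set SMC = demand: 16.31 + 2.24q = 236.92 - 4.34q → q* = 33.5274.
Gap = |28.4385 − 33.5274| = 5.0889.

5.09 units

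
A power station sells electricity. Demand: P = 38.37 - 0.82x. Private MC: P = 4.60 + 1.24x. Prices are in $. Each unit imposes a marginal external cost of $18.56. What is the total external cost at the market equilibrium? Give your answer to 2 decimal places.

$304.26

Market equilibrium (private): 4.60 + 1.24x = 38.37 - 0.82x → x_m = 16.3932.
Total external cost = MEC × x_m = 18.56 × 16.3932 = 304.2578.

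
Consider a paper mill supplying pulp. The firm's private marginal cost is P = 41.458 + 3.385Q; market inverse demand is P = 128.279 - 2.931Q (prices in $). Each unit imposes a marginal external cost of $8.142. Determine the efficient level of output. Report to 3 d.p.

Social marginal cost = private MC + MEC = 49.600 + 3.385Q.
Set SMC = demand: 49.600 + 3.385Q = 128.279 - 2.931Q → Q* = 12.4571.

Q* = 12.457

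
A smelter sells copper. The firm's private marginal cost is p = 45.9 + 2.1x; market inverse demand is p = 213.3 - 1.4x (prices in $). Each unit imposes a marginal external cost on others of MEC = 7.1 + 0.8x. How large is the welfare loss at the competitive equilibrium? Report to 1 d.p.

Market equilibrium (private): 45.9 + 2.1x = 213.3 - 1.4x → x_m = 47.8286.
Social marginal cost = private MC + MEC = 53.0 + 2.9x.
Set SMC = demand: 53.0 + 2.9x = 213.3 - 1.4x → x* = 37.2791.
Between x* and x_m the wedge SMC − demand runs linearly from 0 to MEC(x_m), so the loss is a triangle.
DWL = ½ × 10.5495 × 45.3629 = 239.2780.

DWL = $239.3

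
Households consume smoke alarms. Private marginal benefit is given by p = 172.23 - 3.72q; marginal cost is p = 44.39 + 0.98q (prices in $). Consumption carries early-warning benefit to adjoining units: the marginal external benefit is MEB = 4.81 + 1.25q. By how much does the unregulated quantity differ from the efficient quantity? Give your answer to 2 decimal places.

Market equilibrium (private): 44.39 + 0.98q = 172.23 - 3.72q → q_m = 27.2000.
Social marginal benefit = demand + MEB = 177.04 - 2.47q.
Set SMB = MC: 177.04 - 2.47q = 44.39 + 0.98q → q* = 38.4493.
Gap = |27.2000 − 38.4493| = 11.2493.

11.25 units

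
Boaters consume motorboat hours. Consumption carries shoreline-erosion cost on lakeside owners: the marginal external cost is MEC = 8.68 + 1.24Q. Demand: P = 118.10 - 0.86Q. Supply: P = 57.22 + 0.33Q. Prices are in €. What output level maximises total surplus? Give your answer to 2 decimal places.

Social marginal benefit = demand − MEC = 109.42 - 2.10Q.
Set SMB = MC: 109.42 - 2.10Q = 57.22 + 0.33Q → Q* = 21.4815.

Q* = 21.48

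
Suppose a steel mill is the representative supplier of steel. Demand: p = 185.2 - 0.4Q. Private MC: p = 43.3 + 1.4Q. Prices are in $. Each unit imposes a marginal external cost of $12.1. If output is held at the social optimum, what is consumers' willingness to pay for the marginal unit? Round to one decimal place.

P = $156.4

Social marginal cost = private MC + MEC = 55.4 + 1.4Q.
Set SMC = demand: 55.4 + 1.4Q = 185.2 - 0.4Q → Q* = 72.1111.
Consumer price on the demand curve at Q*: 185.2 − 0.4×72.1111 = 156.3556.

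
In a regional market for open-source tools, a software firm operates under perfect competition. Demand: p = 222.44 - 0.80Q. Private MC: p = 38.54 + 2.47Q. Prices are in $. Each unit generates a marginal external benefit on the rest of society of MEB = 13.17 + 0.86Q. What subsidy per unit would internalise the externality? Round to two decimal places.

subsidy = $83.49 per unit

Social marginal cost = private MC − MEB = 25.37 + 1.61Q.
Set SMC = demand: 25.37 + 1.61Q = 222.44 - 0.80Q → Q* = 81.7718.
The Pigouvian subsidy equals MEB at Q*: 13.17 + 0.86×81.7718 = 83.4937.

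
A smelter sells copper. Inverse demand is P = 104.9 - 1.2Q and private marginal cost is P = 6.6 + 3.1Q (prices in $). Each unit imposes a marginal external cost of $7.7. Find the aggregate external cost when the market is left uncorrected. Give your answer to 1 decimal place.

Market equilibrium (private): 6.6 + 3.1Q = 104.9 - 1.2Q → Q_m = 22.8605.
Total external cost = MEC × Q_m = 7.7 × 22.8605 = 176.0259.

$176.0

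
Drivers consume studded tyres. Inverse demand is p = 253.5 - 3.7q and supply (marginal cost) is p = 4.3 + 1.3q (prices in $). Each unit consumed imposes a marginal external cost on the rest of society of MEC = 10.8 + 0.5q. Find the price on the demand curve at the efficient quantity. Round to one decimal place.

P = $93.1

Social marginal benefit = demand − MEC = 242.7 - 4.2q.
Set SMB = MC: 242.7 - 4.2q = 4.3 + 1.3q → q* = 43.3455.
Consumer price on the demand curve at q*: 253.5 − 3.7×43.3455 = 93.1217.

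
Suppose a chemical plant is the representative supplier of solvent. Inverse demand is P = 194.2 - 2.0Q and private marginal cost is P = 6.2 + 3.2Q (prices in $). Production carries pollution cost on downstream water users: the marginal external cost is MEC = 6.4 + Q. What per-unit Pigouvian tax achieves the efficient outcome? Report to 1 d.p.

tax = $35.7 per unit

Social marginal cost = private MC + MEC = 12.6 + 4.2Q.
Set SMC = demand: 12.6 + 4.2Q = 194.2 - 2.0Q → Q* = 29.2903.
The Pigouvian tax equals MEC at Q*: 6.4 + 1.0×29.2903 = 35.6903.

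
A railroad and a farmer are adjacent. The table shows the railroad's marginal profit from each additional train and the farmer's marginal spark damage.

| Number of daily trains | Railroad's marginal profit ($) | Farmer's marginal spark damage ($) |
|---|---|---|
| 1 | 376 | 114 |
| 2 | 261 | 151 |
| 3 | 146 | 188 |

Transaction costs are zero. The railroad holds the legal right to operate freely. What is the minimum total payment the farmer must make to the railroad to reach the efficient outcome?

Left alone the railroad would choose level 3 (marginal profit stays positive).
Efficient level: k* = 2 (marginal profit ≥ marginal spark damage through 2).
The farmer must at least cover the railroad's forgone profit from cutting 3→2: 146 = 146.

$146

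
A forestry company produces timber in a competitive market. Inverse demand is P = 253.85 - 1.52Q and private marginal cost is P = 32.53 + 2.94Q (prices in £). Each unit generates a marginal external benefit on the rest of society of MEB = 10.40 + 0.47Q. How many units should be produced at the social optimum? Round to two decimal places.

Q* = 58.08

Social marginal cost = private MC − MEB = 22.13 + 2.47Q.
Set SMC = demand: 22.13 + 2.47Q = 253.85 - 1.52Q → Q* = 58.0752.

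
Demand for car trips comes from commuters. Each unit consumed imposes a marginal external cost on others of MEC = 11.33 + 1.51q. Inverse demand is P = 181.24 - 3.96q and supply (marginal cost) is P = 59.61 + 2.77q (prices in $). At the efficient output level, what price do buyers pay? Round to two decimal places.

P = $128.23

Social marginal benefit = demand − MEC = 169.91 - 5.47q.
Set SMB = MC: 169.91 - 5.47q = 59.61 + 2.77q → q* = 13.3859.
Consumer price on the demand curve at q*: 181.24 − 3.96×13.3859 = 128.2318.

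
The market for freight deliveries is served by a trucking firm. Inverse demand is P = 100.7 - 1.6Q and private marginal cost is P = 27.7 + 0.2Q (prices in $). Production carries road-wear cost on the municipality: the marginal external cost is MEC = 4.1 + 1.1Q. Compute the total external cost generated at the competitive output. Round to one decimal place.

$1070.9

Market equilibrium (private): 27.7 + 0.2Q = 100.7 - 1.6Q → Q_m = 40.5556.
Total external cost = ∫₀^{Q_m} (4.1 + 1.1Q) dQ = 4.1×40.5556 + ½×1.1×40.5556² = 1070.8941.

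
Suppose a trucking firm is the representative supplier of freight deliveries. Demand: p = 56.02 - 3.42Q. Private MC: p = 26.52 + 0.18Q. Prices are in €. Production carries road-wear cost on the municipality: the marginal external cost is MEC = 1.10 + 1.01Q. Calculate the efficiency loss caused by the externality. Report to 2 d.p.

DWL = €9.54

Market equilibrium (private): 26.52 + 0.18Q = 56.02 - 3.42Q → Q_m = 8.1944.
Social marginal cost = private MC + MEC = 27.62 + 1.19Q.
Set SMC = demand: 27.62 + 1.19Q = 56.02 - 3.42Q → Q* = 6.1605.
The welfare-loss triangle has base |Q_m − Q*| and height MEC(Q_m) (the vertical gap between SMC and demand is zero at Q* and MEC at Q_m).
DWL = ½ × 2.0339 × 9.3764 = 9.5353.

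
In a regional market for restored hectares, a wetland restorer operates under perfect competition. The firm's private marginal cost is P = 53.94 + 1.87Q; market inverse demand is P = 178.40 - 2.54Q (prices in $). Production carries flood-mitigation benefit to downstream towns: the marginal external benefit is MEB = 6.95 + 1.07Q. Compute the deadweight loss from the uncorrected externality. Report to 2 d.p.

DWL = $206.58

Market equilibrium (private): 53.94 + 1.87Q = 178.40 - 2.54Q → Q_m = 28.2222.
Social marginal cost = private MC − MEB = 46.99 + 0.80Q.
Set SMC = demand: 46.99 + 0.80Q = 178.40 - 2.54Q → Q* = 39.3443.
Between Q* and Q_m the wedge demand − SMC runs linearly from 0 to MEB(Q_m), so the loss is a triangle.
DWL = ½ × 11.1221 × 37.1478 = 206.5808.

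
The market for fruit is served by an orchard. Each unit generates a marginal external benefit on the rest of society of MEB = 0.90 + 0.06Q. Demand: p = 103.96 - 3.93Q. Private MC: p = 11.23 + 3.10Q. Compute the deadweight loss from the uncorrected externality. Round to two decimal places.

Market equilibrium (private): 11.23 + 3.10Q = 103.96 - 3.93Q → Q_m = 13.1906.
Social marginal cost = private MC − MEB = 10.33 + 3.04Q.
Set SMC = demand: 10.33 + 3.04Q = 103.96 - 3.93Q → Q* = 13.4333.
Between Q* and Q_m the wedge demand − SMC runs linearly from 0 to MEB(Q_m), so the loss is a triangle.
DWL = ½ × 0.2427 × 1.6914 = 0.2053.

DWL = 0.21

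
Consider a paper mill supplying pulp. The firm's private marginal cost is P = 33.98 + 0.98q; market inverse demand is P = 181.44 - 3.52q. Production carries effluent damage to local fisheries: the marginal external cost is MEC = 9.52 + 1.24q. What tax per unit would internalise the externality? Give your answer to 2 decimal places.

Social marginal cost = private MC + MEC = 43.50 + 2.22q.
Set SMC = demand: 43.50 + 2.22q = 181.44 - 3.52q → q* = 24.0314.
The Pigouvian tax equals MEC at q*: 9.52 + 1.24×24.0314 = 39.3189.

tax = 39.32 per unit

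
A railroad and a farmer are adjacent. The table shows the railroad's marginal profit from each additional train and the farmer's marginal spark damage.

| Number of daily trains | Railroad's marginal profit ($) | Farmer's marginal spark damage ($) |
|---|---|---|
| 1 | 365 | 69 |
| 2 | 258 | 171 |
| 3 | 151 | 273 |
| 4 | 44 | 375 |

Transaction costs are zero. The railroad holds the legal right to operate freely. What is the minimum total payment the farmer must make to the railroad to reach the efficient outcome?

$195

Left alone the railroad would choose level 4 (marginal profit stays positive).
Efficient level: k* = 2 (marginal profit ≥ marginal spark damage through 2).
The farmer must at least cover the railroad's forgone profit from cutting 4→2: 151 + 44 = 195.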